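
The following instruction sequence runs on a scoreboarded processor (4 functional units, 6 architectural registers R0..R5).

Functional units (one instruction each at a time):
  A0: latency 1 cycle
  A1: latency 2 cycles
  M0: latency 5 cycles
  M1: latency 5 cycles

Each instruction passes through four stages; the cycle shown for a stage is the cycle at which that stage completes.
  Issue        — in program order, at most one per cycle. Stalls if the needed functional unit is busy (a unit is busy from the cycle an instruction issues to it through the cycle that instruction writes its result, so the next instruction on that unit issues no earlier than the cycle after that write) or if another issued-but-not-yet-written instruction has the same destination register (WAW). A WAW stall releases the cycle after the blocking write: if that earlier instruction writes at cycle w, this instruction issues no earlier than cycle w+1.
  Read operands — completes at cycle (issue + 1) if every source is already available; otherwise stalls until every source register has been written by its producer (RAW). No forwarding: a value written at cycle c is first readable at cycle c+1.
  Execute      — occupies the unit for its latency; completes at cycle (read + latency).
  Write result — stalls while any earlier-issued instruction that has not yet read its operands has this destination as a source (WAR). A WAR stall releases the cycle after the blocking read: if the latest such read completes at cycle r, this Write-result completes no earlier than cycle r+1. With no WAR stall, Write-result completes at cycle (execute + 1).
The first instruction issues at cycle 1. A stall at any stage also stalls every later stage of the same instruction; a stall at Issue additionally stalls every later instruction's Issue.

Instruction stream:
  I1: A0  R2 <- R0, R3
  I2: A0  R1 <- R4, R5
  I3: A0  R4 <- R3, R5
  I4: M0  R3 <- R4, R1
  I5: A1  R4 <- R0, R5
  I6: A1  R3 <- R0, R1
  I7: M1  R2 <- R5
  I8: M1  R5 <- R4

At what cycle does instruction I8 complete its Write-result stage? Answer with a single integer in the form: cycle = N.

cycle = 36

[1] I1 dispatched to A0
[2] I1 operands ready
[3] I1 complete
[4] R2←I1
[5] I2 dispatched to A0
[6] I2 operands ready
[7] I2 complete
[8] R1←I2
[9] I3 dispatched to A0
[10] I3 operands ready, I4 dispatched to M0
[11] I3 complete
[12] R4←I3
[13] I4 operands ready, I5 dispatched to A1
[14] I5 operands ready
[16] I5 complete
[17] R4←I5
[18] I4 complete
[19] R3←I4
[20] I6 dispatched to A1
[21] I6 operands ready, I7 dispatched to M1
[22] I7 operands ready
[23] I6 complete
[24] R3←I6
[27] I7 complete
[28] R2←I7
[29] I8 dispatched to M1
[30] I8 operands ready
[35] I8 complete
[36] R5←I8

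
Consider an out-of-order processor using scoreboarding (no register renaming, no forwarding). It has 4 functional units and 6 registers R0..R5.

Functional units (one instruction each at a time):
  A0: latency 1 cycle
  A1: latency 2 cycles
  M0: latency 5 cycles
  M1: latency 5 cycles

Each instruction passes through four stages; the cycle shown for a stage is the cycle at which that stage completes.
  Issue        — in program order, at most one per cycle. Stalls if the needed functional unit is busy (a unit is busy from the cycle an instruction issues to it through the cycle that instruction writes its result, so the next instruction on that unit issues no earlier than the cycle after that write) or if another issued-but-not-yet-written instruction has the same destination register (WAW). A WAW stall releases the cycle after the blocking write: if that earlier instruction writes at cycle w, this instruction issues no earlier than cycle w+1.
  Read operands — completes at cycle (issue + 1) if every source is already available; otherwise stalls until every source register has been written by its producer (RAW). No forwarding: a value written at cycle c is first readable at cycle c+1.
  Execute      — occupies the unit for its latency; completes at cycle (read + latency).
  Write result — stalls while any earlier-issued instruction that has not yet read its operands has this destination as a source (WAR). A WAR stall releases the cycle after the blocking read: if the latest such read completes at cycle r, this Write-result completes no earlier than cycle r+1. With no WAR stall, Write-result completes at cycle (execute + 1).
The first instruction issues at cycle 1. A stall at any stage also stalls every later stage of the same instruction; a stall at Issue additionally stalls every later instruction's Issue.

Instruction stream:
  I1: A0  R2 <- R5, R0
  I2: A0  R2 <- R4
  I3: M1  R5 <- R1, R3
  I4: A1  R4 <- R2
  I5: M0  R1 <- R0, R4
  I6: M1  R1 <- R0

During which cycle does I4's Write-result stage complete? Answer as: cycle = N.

cycle 1: issue I1 (A0)
cycle 2: I1 read-ops
cycle 3: I1 finished on A0
cycle 4: I1→R2
cycle 5: issue I2 (A0)
cycle 6: I2 read-ops; issue I3 (M1)
cycle 7: I2 finished on A0; I3 read-ops; issue I4 (A1)
cycle 8: I2→R2; issue I5 (M0)
cycle 9: I4 read-ops
cycle 11: I4 finished on A1
cycle 12: I3 finished on M1; I4→R4
cycle 13: I3→R5; I5 read-ops
cycle 18: I5 finished on M0
cycle 19: I5→R1
cycle 20: issue I6 (M1)
cycle 21: I6 read-ops
cycle 26: I6 finished on M1
cycle 27: I6→R1

cycle = 12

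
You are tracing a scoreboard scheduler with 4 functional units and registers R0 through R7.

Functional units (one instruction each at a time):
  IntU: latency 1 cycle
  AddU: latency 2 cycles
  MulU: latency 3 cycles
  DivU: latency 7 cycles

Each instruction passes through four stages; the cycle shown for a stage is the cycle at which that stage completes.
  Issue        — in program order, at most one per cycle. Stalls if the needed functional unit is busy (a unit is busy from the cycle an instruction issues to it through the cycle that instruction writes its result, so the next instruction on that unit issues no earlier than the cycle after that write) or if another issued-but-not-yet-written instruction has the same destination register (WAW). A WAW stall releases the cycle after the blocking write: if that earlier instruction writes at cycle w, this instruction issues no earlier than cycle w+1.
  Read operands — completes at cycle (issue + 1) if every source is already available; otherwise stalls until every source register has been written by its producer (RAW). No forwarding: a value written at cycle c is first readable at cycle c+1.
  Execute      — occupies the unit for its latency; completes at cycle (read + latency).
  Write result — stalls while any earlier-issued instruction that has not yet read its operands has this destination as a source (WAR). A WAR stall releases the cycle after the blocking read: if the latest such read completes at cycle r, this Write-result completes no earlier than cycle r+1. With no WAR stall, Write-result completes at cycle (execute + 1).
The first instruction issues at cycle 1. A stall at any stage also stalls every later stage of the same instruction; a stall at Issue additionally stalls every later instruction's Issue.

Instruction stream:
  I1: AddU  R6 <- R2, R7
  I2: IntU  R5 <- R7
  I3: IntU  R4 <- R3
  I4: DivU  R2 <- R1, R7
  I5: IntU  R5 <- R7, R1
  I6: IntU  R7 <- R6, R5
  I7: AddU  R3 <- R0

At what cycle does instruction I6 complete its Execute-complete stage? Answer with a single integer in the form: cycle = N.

cycle 1: issue I1 (AddU)
cycle 2: I1 read-ops | issue I2 (IntU)
cycle 3: I2 read-ops
cycle 4: I1 finished on AddU | I2 finished on IntU
cycle 5: I1→R6 | I2→R5
cycle 6: issue I3 (IntU)
cycle 7: I3 read-ops | issue I4 (DivU)
cycle 8: I3 finished on IntU | I4 read-ops
cycle 9: I3→R4
cycle 10: issue I5 (IntU)
cycle 11: I5 read-ops
cycle 12: I5 finished on IntU
cycle 13: I5→R5
cycle 14: issue I6 (IntU)
cycle 15: I4 finished on DivU | I6 read-ops | issue I7 (AddU)
cycle 16: I4→R2 | I6 finished on IntU | I7 read-ops
cycle 17: I6→R7
cycle 18: I7 finished on AddU
cycle 19: I7→R3

cycle = 16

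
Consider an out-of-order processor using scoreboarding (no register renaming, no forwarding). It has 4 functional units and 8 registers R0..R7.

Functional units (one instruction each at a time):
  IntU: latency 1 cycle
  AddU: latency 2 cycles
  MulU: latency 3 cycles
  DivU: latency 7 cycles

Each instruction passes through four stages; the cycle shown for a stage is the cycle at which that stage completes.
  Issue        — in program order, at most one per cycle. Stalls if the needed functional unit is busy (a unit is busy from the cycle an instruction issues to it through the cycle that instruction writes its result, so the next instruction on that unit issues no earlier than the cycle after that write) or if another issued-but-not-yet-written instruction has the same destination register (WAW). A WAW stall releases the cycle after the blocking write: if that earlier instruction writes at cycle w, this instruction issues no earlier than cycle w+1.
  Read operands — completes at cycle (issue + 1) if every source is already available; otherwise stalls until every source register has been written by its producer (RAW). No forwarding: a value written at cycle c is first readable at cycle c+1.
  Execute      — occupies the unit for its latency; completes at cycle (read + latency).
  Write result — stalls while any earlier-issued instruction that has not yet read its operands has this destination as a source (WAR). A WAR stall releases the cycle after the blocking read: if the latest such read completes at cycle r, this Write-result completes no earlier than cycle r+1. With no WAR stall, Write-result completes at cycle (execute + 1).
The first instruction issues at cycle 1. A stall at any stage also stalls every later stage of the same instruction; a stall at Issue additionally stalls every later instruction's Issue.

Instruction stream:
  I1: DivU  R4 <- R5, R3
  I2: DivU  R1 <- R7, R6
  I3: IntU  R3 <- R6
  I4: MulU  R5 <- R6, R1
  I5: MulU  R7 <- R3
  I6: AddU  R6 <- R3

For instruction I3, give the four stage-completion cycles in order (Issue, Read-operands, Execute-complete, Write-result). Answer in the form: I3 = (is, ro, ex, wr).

I3 = (12, 13, 14, 15)

I1  is:1  ro:2  ex:9  wr:10
I2  is:11  ro:12  ex:19  wr:20  — struct: DivU busy until I1 writes@10
I3  is:12  ro:13  ex:14  wr:15
I4  is:13  ro:21  ex:24  wr:25  — RAW R1: wait I2 write@20
I5  is:26  ro:27  ex:30  wr:31  — struct: MulU busy until I4 writes@25
I6  is:27  ro:28  ex:30  wr:31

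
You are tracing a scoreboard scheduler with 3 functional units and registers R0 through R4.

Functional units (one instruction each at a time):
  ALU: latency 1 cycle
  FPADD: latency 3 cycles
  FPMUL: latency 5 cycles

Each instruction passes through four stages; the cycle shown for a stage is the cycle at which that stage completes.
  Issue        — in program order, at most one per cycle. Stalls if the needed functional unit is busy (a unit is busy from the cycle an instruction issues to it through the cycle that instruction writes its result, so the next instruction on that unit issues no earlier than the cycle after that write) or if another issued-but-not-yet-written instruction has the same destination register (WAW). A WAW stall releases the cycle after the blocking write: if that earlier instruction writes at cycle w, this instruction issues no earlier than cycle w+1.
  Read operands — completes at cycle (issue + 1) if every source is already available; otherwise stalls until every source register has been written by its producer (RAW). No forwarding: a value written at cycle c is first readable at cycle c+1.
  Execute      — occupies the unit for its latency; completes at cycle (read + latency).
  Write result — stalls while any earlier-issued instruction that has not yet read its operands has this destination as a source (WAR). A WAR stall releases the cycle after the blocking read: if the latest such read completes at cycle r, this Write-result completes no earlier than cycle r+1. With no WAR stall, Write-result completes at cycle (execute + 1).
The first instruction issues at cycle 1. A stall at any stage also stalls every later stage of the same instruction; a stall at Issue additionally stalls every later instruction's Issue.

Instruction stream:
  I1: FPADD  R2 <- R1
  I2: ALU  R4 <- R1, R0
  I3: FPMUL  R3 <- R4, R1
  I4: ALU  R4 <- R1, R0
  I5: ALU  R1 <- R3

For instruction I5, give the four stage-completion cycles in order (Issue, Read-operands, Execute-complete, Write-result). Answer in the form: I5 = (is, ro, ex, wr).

I1  is:1  ro:2  ex:5  wr:6
I2  is:2  ro:3  ex:4  wr:5
I3  is:3  ro:6  ex:11  wr:12  — RAW R4: wait I2 write@5
I4  is:6  ro:7  ex:8  wr:9  — struct: ALU busy until I2 writes@5
I5  is:10  ro:13  ex:14  wr:15  — struct: ALU busy until I4 writes@9, RAW R3: wait I3 write@12

I5 = (10, 13, 14, 15)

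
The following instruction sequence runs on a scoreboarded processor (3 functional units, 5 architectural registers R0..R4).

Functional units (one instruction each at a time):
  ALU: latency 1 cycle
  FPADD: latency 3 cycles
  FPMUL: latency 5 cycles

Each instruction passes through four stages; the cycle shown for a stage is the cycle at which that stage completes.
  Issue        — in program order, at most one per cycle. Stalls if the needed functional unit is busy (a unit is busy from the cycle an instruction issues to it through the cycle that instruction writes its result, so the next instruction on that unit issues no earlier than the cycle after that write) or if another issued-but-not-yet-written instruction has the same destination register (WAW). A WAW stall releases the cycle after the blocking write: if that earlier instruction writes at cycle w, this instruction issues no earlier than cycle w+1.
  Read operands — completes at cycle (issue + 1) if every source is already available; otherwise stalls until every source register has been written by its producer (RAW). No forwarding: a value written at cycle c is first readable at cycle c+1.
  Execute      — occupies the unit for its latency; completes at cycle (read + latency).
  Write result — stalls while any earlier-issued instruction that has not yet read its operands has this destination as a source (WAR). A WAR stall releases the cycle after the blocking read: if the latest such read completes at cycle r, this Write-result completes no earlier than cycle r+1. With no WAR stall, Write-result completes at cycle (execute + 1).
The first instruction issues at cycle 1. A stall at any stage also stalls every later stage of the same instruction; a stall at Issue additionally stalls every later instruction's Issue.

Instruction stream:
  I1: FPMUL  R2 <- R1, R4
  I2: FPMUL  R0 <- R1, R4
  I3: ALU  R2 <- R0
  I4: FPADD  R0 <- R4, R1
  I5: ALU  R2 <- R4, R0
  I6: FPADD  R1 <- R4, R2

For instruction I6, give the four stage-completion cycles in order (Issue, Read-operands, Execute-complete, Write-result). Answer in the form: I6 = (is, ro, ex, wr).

I1 -> (1, 2, 7, 8)
I2 -> (9, 10, 15, 16)  // struct: FPMUL busy until I1 writes@8
I3 -> (10, 17, 18, 19)  // RAW R0: wait I2 write@16
I4 -> (17, 18, 21, 22)  // WAW R0: wait I2 write@16
I5 -> (20, 23, 24, 25)  // struct: ALU busy until I3 writes@19, RAW R0: wait I4 write@22
I6 -> (23, 26, 29, 30)  // struct: FPADD busy until I4 writes@22, RAW R2: wait I5 write@25

I6 = (23, 26, 29, 30)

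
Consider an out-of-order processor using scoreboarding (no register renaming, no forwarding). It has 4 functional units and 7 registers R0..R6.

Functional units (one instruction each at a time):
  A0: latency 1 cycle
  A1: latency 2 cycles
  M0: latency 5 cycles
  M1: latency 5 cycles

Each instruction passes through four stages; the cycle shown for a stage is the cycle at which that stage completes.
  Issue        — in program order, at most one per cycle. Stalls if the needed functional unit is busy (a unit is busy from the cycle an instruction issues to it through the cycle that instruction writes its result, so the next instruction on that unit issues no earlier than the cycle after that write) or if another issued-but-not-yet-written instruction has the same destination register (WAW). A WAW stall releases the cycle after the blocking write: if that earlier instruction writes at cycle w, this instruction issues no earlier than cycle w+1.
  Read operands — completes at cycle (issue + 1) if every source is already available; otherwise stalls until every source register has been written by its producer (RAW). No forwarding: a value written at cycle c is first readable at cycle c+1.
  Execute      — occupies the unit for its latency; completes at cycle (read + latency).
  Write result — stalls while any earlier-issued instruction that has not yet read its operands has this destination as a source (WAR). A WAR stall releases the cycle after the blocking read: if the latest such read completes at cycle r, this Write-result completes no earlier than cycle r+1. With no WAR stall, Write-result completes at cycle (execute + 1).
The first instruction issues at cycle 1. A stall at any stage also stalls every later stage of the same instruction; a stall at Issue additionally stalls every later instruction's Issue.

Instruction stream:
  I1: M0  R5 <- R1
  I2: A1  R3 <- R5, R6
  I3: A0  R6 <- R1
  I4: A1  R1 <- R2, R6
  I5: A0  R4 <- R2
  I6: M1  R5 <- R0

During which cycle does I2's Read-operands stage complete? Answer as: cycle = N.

I1: IS=1 RO=2 EX=7 WR=8
I2: IS=2 RO=9 EX=11 WR=12  [RAW R5: wait I1 write@8]
I3: IS=3 RO=4 EX=5 WR=10  [WAR R6: wait I2 read@9]
I4: IS=13 RO=14 EX=16 WR=17  [struct: A1 busy until I2 writes@12]
I5: IS=14 RO=15 EX=16 WR=17
I6: IS=15 RO=16 EX=21 WR=22

cycle = 9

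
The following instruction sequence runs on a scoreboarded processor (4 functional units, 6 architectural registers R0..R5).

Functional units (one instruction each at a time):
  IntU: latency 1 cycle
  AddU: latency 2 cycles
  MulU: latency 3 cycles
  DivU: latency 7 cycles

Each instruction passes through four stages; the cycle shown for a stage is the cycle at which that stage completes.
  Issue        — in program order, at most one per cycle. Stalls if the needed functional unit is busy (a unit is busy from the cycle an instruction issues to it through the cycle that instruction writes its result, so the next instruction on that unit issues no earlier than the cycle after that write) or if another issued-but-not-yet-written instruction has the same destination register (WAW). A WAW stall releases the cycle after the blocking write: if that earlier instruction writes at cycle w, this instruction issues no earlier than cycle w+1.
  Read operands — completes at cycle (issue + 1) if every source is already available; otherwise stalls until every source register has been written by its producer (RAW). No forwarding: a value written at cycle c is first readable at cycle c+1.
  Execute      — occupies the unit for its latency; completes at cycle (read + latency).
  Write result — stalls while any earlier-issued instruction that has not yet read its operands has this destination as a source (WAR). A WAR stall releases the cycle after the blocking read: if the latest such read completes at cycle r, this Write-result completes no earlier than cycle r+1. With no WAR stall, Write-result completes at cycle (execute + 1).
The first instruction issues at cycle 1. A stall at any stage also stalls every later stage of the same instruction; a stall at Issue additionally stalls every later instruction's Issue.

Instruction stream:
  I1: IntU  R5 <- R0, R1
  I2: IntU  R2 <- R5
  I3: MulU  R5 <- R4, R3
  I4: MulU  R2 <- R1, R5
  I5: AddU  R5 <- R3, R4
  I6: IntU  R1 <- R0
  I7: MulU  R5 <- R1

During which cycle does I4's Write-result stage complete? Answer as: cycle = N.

cycle = 17

  I1 | 1 | 2 | 3 | 4
  I2 | 5 | 6 | 7 | 8   struct: IntU busy until I1 writes@4
  I3 | 6 | 7 | 10 | 11
  I4 | 12 | 13 | 16 | 17   struct: MulU busy until I3 writes@11
  I5 | 13 | 14 | 16 | 17
  I6 | 14 | 15 | 16 | 17
  I7 | 18 | 19 | 22 | 23   WAW R5: wait I5 write@17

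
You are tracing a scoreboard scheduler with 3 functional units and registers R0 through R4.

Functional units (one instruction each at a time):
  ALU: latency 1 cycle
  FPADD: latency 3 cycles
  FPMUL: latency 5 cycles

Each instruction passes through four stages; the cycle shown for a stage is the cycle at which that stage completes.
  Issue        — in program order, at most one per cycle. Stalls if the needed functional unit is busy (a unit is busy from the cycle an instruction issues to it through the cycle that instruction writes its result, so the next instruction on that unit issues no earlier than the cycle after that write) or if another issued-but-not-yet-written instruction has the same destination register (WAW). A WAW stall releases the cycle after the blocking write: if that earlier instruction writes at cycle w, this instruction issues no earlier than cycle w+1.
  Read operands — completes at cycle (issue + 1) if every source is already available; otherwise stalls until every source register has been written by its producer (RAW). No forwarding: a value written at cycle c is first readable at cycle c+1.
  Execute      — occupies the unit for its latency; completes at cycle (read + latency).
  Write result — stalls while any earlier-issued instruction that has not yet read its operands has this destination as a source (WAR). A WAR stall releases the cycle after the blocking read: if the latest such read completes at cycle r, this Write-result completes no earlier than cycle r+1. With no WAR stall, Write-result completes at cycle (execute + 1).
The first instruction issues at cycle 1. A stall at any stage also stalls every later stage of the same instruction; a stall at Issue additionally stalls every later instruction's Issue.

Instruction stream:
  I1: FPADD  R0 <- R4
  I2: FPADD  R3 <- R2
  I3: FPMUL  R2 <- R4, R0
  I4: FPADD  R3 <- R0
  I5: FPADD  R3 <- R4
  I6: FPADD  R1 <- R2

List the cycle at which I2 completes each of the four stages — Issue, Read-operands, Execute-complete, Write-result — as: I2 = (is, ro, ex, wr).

  I1 | 1 | 2 | 5 | 6
  I2 | 7 | 8 | 11 | 12   struct: FPADD busy until I1 writes@6
  I3 | 8 | 9 | 14 | 15
  I4 | 13 | 14 | 17 | 18   struct: FPADD busy until I2 writes@12
  I5 | 19 | 20 | 23 | 24   struct: FPADD busy until I4 writes@18
  I6 | 25 | 26 | 29 | 30   struct: FPADD busy until I5 writes@24

I2 = (7, 8, 11, 12)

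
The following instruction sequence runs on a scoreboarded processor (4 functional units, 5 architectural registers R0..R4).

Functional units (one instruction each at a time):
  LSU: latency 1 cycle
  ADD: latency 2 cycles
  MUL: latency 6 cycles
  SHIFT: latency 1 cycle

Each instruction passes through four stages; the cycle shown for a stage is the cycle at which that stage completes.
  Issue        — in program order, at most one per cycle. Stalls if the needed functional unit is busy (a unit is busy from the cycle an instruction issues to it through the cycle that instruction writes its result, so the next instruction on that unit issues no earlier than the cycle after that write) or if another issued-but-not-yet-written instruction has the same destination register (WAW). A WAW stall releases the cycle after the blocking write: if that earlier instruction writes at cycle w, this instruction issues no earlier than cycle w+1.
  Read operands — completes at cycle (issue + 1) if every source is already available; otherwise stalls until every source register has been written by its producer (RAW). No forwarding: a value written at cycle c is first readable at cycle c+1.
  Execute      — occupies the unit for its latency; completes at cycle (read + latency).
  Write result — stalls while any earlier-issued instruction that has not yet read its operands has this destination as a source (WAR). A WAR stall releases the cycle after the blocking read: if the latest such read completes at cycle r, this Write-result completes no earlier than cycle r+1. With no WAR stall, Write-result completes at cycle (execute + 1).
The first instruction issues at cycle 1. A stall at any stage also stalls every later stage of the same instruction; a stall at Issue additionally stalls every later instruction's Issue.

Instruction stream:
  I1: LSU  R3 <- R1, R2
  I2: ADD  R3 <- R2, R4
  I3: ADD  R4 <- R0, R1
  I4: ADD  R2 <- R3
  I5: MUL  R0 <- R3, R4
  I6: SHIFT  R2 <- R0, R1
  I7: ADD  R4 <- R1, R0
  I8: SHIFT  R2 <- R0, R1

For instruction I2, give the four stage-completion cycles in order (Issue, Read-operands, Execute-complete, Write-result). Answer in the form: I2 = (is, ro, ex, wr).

t=1  issue I1 (LSU)
t=2  I1 read-ops
t=3  I1 finished on LSU
t=4  I1→R3
t=5  issue I2 (ADD)
t=6  I2 read-ops
t=8  I2 finished on ADD
t=9  I2→R3
t=10  issue I3 (ADD)
t=11  I3 read-ops
t=13  I3 finished on ADD
t=14  I3→R4
t=15  issue I4 (ADD)
t=16  I4 read-ops, issue I5 (MUL)
t=17  I5 read-ops
t=18  I4 finished on ADD
t=19  I4→R2
t=20  issue I6 (SHIFT)
t=21  issue I7 (ADD)
t=23  I5 finished on MUL
t=24  I5→R0
t=25  I6 read-ops, I7 read-ops
t=26  I6 finished on SHIFT
t=27  I6→R2, I7 finished on ADD
t=28  I7→R4, issue I8 (SHIFT)
t=29  I8 read-ops
t=30  I8 finished on SHIFT
t=31  I8→R2

I2 = (5, 6, 8, 9)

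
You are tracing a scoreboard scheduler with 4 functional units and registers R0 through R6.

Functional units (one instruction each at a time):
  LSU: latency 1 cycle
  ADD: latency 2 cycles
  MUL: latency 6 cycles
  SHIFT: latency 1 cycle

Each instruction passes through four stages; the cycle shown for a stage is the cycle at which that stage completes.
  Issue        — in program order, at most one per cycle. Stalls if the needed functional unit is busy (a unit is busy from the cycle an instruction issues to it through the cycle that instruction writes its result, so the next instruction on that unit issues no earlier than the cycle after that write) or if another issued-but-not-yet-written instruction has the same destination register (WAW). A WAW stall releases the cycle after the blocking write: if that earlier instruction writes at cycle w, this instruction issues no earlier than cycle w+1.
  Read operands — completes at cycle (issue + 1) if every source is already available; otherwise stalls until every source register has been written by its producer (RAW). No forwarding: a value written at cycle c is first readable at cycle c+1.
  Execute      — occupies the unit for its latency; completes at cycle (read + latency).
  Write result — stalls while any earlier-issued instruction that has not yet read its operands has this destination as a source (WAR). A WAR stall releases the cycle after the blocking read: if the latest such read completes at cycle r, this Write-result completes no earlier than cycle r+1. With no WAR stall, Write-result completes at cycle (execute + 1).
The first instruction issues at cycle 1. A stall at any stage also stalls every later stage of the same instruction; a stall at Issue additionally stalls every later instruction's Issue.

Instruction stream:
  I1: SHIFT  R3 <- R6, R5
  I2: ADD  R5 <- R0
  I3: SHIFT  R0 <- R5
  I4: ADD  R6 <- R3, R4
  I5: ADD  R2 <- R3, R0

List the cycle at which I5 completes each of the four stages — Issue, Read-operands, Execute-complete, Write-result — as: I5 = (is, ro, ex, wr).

I5 = (12, 13, 15, 16)

[I1] 1/2/3/4
[I2] 2/3/5/6
[I3] 5/7/8/9  (struct: SHIFT busy until I1 writes@4; RAW R5: wait I2 write@6)
[I4] 7/8/10/11  (struct: ADD busy until I2 writes@6)
[I5] 12/13/15/16  (struct: ADD busy until I4 writes@11)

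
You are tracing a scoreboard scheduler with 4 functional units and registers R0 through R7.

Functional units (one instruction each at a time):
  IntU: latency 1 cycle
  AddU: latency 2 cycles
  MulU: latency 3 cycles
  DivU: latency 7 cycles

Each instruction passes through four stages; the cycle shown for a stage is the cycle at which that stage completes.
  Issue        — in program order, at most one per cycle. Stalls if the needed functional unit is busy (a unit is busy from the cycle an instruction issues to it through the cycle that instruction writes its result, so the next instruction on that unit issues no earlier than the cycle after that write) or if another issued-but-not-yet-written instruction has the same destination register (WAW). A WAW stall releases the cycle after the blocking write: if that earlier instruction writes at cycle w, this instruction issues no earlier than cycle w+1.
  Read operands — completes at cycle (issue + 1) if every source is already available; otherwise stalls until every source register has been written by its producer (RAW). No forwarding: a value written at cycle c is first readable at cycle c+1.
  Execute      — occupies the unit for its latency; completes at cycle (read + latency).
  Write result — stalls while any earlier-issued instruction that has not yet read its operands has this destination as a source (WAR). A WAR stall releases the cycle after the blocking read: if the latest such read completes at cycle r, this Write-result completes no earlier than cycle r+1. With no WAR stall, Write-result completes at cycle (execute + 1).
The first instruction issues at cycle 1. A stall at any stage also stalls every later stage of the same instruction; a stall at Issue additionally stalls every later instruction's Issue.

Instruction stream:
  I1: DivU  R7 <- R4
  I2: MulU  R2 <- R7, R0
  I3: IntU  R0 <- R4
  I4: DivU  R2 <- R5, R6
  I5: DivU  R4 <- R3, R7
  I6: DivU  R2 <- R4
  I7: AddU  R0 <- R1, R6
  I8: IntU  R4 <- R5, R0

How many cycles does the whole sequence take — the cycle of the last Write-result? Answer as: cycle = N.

cycle 1: issue I1 (DivU)
cycle 2: I1 read-ops; issue I2 (MulU)
cycle 3: issue I3 (IntU)
cycle 4: I3 read-ops
cycle 5: I3 finished on IntU
cycle 9: I1 finished on DivU
cycle 10: I1→R7
cycle 11: I2 read-ops
cycle 12: I3→R0
cycle 14: I2 finished on MulU
cycle 15: I2→R2
cycle 16: issue I4 (DivU)
cycle 17: I4 read-ops
cycle 24: I4 finished on DivU
cycle 25: I4→R2
cycle 26: issue I5 (DivU)
cycle 27: I5 read-ops
cycle 34: I5 finished on DivU
cycle 35: I5→R4
cycle 36: issue I6 (DivU)
cycle 37: I6 read-ops; issue I7 (AddU)
cycle 38: I7 read-ops; issue I8 (IntU)
cycle 40: I7 finished on AddU
cycle 41: I7→R0
cycle 42: I8 read-ops
cycle 43: I8 finished on IntU
cycle 44: I6 finished on DivU; I8→R4
cycle 45: I6→R2

cycle = 45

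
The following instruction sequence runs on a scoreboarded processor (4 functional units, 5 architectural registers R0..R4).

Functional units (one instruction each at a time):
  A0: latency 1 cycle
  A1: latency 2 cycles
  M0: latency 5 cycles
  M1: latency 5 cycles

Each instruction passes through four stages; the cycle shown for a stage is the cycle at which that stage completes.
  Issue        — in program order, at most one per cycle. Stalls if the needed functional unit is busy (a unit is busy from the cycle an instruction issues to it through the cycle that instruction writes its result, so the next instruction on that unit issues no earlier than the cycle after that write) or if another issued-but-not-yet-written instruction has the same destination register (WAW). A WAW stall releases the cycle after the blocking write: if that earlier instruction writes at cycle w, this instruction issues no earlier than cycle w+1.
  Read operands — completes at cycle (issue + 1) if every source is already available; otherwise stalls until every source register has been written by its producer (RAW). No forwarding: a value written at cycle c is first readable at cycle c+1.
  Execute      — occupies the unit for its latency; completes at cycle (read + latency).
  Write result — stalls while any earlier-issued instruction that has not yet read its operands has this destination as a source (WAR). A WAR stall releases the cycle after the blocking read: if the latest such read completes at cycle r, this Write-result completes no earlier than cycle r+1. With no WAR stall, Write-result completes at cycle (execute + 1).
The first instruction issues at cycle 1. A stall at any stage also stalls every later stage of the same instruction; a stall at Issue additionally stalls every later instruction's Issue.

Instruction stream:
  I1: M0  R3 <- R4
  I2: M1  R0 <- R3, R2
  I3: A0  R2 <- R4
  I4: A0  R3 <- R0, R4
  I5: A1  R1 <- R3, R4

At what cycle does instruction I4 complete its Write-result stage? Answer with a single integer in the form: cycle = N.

cycle = 18

t=1  issue I1 (M0)
t=2  I1 read-ops, issue I2 (M1)
t=3  issue I3 (A0)
t=4  I3 read-ops
t=5  I3 finished on A0
t=7  I1 finished on M0
t=8  I1→R3
t=9  I2 read-ops
t=10  I3→R2
t=11  issue I4 (A0)
t=12  issue I5 (A1)
t=14  I2 finished on M1
t=15  I2→R0
t=16  I4 read-ops
t=17  I4 finished on A0
t=18  I4→R3
t=19  I5 read-ops
t=21  I5 finished on A1
t=22  I5→R1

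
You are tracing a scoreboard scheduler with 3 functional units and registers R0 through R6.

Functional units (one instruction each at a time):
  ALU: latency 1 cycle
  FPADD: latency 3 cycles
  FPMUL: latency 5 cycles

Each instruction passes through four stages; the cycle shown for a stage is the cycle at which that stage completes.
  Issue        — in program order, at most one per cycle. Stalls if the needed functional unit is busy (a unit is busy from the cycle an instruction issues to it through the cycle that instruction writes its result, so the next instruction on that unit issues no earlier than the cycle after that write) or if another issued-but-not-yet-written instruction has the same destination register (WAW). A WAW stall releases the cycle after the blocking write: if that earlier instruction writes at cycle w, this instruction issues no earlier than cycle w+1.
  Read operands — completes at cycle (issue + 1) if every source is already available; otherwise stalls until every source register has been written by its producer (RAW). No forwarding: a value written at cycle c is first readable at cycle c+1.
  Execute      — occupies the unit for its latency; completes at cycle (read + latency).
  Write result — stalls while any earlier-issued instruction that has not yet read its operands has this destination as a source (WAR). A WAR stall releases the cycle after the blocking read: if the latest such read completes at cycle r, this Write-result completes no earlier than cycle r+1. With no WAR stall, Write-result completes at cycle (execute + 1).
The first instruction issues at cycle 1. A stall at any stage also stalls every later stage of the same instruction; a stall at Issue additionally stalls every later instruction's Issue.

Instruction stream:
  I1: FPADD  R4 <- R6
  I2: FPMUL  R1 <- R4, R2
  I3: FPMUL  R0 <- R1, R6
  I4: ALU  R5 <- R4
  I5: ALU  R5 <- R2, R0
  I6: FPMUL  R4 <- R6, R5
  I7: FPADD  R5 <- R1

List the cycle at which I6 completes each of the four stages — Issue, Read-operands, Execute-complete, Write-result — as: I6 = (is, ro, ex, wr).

I6 = (22, 25, 30, 31)

  I1 | 1 | 2 | 5 | 6
  I2 | 2 | 7 | 12 | 13   RAW R4: wait I1 write@6
  I3 | 14 | 15 | 20 | 21   struct: FPMUL busy until I2 writes@13
  I4 | 15 | 16 | 17 | 18
  I5 | 19 | 22 | 23 | 24   struct: ALU busy until I4 writes@18 · RAW R0: wait I3 write@21
  I6 | 22 | 25 | 30 | 31   struct: FPMUL busy until I3 writes@21 · RAW R5: wait I5 write@24
  I7 | 25 | 26 | 29 | 30   WAW R5: wait I5 write@24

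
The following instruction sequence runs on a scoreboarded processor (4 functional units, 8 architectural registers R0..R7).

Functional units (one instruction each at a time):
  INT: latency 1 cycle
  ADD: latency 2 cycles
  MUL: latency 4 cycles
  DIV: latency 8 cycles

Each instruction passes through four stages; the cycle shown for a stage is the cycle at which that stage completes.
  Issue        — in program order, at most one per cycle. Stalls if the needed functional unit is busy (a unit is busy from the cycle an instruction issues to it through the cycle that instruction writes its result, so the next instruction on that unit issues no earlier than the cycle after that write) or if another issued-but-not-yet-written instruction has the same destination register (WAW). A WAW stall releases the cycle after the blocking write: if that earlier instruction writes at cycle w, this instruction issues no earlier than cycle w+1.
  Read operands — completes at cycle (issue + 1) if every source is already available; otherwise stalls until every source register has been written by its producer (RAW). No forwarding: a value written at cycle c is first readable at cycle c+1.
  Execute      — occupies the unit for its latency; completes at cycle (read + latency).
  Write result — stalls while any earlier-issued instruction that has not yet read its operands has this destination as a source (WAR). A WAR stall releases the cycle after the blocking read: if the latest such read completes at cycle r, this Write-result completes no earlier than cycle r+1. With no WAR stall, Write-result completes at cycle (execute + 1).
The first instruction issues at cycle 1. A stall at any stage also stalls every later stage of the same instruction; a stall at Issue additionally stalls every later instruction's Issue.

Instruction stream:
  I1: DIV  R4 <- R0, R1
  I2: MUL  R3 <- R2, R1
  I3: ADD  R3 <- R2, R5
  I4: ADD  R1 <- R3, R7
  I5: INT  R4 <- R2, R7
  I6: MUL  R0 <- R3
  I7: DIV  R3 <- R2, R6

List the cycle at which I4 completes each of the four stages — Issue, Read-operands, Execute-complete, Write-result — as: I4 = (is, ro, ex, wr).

I4 = (14, 15, 17, 18)

  I1 | 1 | 2 | 10 | 11
  I2 | 2 | 3 | 7 | 8
  I3 | 9 | 10 | 12 | 13   WAW R3: wait I2 write@8
  I4 | 14 | 15 | 17 | 18   struct: ADD busy until I3 writes@13
  I5 | 15 | 16 | 17 | 18
  I6 | 16 | 17 | 21 | 22
  I7 | 17 | 18 | 26 | 27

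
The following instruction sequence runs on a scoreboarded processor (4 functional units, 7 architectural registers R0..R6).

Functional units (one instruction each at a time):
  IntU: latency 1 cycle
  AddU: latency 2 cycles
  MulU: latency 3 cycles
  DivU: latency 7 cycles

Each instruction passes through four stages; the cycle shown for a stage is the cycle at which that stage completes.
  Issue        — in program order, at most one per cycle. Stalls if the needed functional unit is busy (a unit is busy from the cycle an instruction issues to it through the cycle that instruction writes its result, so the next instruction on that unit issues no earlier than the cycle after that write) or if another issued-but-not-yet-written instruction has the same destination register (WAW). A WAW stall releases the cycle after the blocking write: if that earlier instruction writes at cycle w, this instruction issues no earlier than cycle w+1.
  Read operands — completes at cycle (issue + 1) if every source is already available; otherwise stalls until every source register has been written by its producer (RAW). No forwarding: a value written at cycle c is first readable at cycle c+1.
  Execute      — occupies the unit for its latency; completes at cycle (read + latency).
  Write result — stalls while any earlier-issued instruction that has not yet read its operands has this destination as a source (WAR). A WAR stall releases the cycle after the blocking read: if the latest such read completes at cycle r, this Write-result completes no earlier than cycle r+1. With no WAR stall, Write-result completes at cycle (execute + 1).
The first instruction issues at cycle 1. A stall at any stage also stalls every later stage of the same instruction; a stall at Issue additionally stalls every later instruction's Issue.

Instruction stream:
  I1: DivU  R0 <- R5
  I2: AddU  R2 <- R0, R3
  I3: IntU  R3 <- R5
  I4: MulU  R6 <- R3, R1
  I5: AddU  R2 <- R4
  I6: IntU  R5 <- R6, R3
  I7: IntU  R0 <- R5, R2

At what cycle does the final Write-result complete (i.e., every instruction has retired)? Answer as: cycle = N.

cycle = 24

t=1  issue I1 (DivU)
t=2  I1 read-ops · issue I2 (AddU)
t=3  issue I3 (IntU)
t=4  I3 read-ops · issue I4 (MulU)
t=5  I3 finished on IntU
t=9  I1 finished on DivU
t=10  I1→R0
t=11  I2 read-ops
t=12  I3→R3
t=13  I2 finished on AddU · I4 read-ops
t=14  I2→R2
t=15  issue I5 (AddU)
t=16  I4 finished on MulU · I5 read-ops · issue I6 (IntU)
t=17  I4→R6
t=18  I5 finished on AddU · I6 read-ops
t=19  I5→R2 · I6 finished on IntU
t=20  I6→R5
t=21  issue I7 (IntU)
t=22  I7 read-ops
t=23  I7 finished on IntU
t=24  I7→R0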